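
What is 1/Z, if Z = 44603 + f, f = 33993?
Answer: 1/78596 ≈ 1.2723e-5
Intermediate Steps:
Z = 78596 (Z = 44603 + 33993 = 78596)
1/Z = 1/78596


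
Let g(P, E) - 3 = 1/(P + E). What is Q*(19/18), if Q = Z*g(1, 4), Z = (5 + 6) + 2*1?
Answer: 1976/45 ≈ 43.911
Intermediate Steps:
g(P, E) = 3 + 1/(E + P) (g(P, E) = 3 + 1/(P + E) = 3 + 1/(E + P))
Z = 13 (Z = 11 + 2 = 13)
Q = 208/5 (Q = 13*((1 + 3*4 + 3*1)/(4 + 1)) = 13*((1 + 12 + 3)/5) = 13*((⅕)*16) = 13*(16/5) = 208/5 ≈ 41.600)
Q*(19/18) = 208*(19/18)/5 = 208*(19*(1/18))/5 = (208/5)*(19/18) = 1976/45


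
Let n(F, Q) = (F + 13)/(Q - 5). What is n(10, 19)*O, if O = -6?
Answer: -69/7 ≈ -9.8571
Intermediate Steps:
n(F, Q) = (13 + F)/(-5 + Q)
n(10, 19)*O = ((13 + 10)/(-5 + 19))*(-6) = (23/14)*(-6) = -69/7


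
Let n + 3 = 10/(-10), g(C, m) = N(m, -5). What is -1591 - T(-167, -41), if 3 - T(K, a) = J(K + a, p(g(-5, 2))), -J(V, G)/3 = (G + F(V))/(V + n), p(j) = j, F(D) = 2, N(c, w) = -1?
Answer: -337925/212 ≈ -1594.0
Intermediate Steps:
g(C, m) = -1
n = -4 (n = -3 + 10/(-10) = -3 + 10*(-1/10) = -3 - 1 = -4)
J(V, G) = -3*(2 + G)/(-4 + V) (J(V, G) = -3*(G + 2)/(V - 4) = -3*(2 + G)/(-4 + V))
T(K, a) = 3 + 3/(-4 + K + a) (T(K, a) = 3 - 3*(-2 - 1*(-1))/(-4 + (K + a)) = 3 - 3*(-2 + 1)/(-4 + K + a) = 3 - 3*(-1)/(-4 + K + a) = 3 - (-3)/(-4 + K + a) = 3 + 3/(-4 + K + a))
-1591 - T(-167, -41) = -1591 - (3 + 3/(-4 - 167 - 41)) = -1591 - (3 + 3/(-212)) = -1591 - (3 + 3*(-1/212)) = -1591 - (3 - 3/212) = -1591 - 1*633/212 = -1591 - 633/212 = -337925/212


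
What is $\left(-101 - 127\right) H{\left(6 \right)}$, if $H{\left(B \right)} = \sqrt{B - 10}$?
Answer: $- 456 i \approx - 456.0 i$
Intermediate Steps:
$H{\left(B \right)} = \sqrt{-10 + B}$
$\left(-101 - 127\right) H{\left(6 \right)} = \left(-101 - 127\right) \sqrt{-10 + 6} = - 228 \sqrt{-4} = - 228 \cdot 2 i = - 456 i$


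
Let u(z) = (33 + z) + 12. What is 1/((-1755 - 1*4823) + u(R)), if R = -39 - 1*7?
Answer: -1/6579 ≈ -0.00015200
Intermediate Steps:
R = -46 (R = -39 - 7 = -46)
u(z) = 45 + z
1/((-1755 - 1*4823) + u(R)) = 1/((-1755 - 1*4823) + (45 - 46)) = 1/((-1755 - 4823) - 1) = 1/(-6578 - 1) = 1/(-6579) = -1/6579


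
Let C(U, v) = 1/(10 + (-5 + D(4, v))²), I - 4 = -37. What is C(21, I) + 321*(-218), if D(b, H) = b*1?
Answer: -769757/11 ≈ -69978.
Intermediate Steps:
I = -33 (I = 4 - 37 = -33)
D(b, H) = b
C(U, v) = 1/11 (C(U, v) = 1/(10 + (-5 + 4)²) = 1/(10 + (-1)²) = 1/(10 + 1) = 1/11)
C(21, I) + 321*(-218) = 1/11 + 321*(-218) = 1/11 - 69978 = -769757/11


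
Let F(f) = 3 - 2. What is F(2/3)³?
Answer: 1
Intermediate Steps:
F(f) = 1
F(2/3)³ = 1³ = 1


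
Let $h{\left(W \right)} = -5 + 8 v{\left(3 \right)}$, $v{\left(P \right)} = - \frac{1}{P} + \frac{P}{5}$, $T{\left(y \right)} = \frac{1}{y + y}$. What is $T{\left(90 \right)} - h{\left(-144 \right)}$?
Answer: $\frac{517}{180} \approx 2.8722$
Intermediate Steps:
$T{\left(y \right)} = \frac{1}{2 y}$
$v{\left(P \right)} = - \frac{1}{P} + \frac{P}{5}$ ($v{\left(P \right)} = - \frac{1}{P} + P \frac{1}{5} = - \frac{1}{P} + \frac{P}{5}$)
$h{\left(W \right)} = - \frac{43}{15}$ ($h{\left(W \right)} = -5 + 8 \left(- \frac{1}{3} + \frac{1}{5} \cdot 3\right) = -5 + 8 \left(\left(-1\right) \frac{1}{3} + \frac{3}{5}\right) = -5 + 8 \left(- \frac{1}{3} + \frac{3}{5}\right) = -5 + 8 \cdot \frac{4}{15} = -5 + \frac{32}{15} = - \frac{43}{15}$)
$T{\left(90 \right)} - h{\left(-144 \right)} = \frac{1}{2 \cdot 90} - - \frac{43}{15} = \frac{1}{2} \cdot \frac{1}{90} + \frac{43}{15} = \frac{1}{180} + \frac{43}{15} = \frac{517}{180}$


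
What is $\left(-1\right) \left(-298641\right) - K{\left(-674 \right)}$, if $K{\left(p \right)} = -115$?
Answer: $298756$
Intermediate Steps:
$\left(-1\right) \left(-298641\right) - K{\left(-674 \right)} = \left(-1\right) \left(-298641\right) - -115 = 298641 + 115 = 298756$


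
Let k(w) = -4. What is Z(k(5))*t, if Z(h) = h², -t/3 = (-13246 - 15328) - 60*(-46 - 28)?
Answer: 1158432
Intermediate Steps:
t = 72402 (t = -3*((-13246 - 15328) - 60*(-46 - 28)) = -3*(-28574 - 60*(-74)) = -3*(-28574 + 4440) = -3*(-24134) = 72402)
Z(k(5))*t = (-4)²*72402 = 16*72402 = 1158432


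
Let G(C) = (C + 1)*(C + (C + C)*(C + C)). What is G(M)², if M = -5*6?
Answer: 10718460900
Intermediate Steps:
M = -30
G(C) = (1 + C)*(C + 4*C²) (G(C) = (1 + C)*(C + (2*C)*(2*C)) = (1 + C)*(C + 4*C²))
G(M)² = (-30*(1 + 4*(-30)² + 5*(-30)))² = (-30*(1 + 4*900 - 150))² = (-30*(1 + 3600 - 150))² = (-30*3451)² = (-103530)² = 10718460900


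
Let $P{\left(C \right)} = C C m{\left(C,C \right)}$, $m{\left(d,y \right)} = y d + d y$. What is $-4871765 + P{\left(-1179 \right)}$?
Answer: $3864423091597$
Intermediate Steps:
$m{\left(d,y \right)} = 2 d y$ ($m{\left(d,y \right)} = d y + d y = 2 d y$)
$P{\left(C \right)} = 2 C^{4}$ ($P{\left(C \right)} = C C 2 C C = C^{2} \cdot 2 C^{2} = 2 C^{4}$)
$-4871765 + P{\left(-1179 \right)} = -4871765 + 2 \left(-1179\right)^{4} = -4871765 + 2 \cdot 1932213981681 = -4871765 + 3864427963362 = 3864423091597$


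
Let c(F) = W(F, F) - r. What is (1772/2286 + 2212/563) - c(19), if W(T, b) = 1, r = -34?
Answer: -19495681/643509 ≈ -30.296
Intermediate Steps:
c(F) = 35 (c(F) = 1 - 1*(-34) = 1 + 34 = 35)
(1772/2286 + 2212/563) - c(19) = (1772/2286 + 2212/563) - 1*35 = (1772*(1/2286) + 2212*(1/563)) - 35 = (886/1143 + 2212/563) - 35 = 3027134/643509 - 35 = -19495681/643509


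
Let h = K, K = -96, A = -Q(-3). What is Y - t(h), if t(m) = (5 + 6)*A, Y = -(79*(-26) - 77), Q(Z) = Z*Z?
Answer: 2230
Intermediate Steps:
Q(Z) = Z²
A = -9 (A = -1*(-3)² = -1*9 = -9)
h = -96
Y = 2131 (Y = -(-2054 - 77) = -1*(-2131) = 2131)
t(m) = -99 (t(m) = (5 + 6)*(-9) = 11*(-9) = -99)
Y - t(h) = 2131 - 1*(-99) = 2131 + 99 = 2230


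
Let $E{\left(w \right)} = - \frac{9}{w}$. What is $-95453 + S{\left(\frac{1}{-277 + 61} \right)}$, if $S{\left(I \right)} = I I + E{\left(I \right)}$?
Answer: $- \frac{4362755903}{46656} \approx -93509.0$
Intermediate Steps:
$S{\left(I \right)} = I^{2} - \frac{9}{I}$ ($S{\left(I \right)} = I I - \frac{9}{I} = I^{2} - \frac{9}{I}$)
$-95453 + S{\left(\frac{1}{-277 + 61} \right)} = -95453 + \frac{-9 + \left(\frac{1}{-277 + 61}\right)^{3}}{\frac{1}{-277 + 61}} = -95453 + \frac{-9 + \left(\frac{1}{-216}\right)^{3}}{\frac{1}{-216}} = -95453 + \frac{-9 + \left(- \frac{1}{216}\right)^{3}}{- \frac{1}{216}} = -95453 - 216 \left(-9 - \frac{1}{10077696}\right) = -95453 - - \frac{90699265}{46656} = -95453 + \frac{90699265}{46656} = - \frac{4362755903}{46656}$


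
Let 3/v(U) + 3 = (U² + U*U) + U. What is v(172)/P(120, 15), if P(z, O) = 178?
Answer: 1/3520662 ≈ 2.8404e-7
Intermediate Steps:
v(U) = 3/(-3 + U + 2*U²) (v(U) = 3/(-3 + ((U² + U*U) + U)) = 3/(-3 + ((U² + U²) + U)) = 3/(-3 + (2*U² + U)) = 3/(-3 + (U + 2*U²)) = 3/(-3 + U + 2*U²))
v(172)/P(120, 15) = (3/(-3 + 172 + 2*172²))/178 = (3/(-3 + 172 + 2*29584))*(1/178) = (3/(-3 + 172 + 59168))*(1/178) = (3/59337)*(1/178) = (3*(1/59337))*(1/178) = (1/19779)*(1/178) = 1/3520662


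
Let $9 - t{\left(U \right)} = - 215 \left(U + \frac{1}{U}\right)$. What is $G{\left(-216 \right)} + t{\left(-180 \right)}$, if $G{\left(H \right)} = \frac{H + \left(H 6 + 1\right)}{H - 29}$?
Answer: $- \frac{341210759}{8820} \approx -38686.0$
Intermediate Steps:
$t{\left(U \right)} = 9 + 215 U + \frac{215}{U}$ ($t{\left(U \right)} = 9 - - 215 \left(U + \frac{1}{U}\right) = 9 - \left(- 215 U - \frac{215}{U}\right) = 9 + \left(215 U + \frac{215}{U}\right) = 9 + 215 U + \frac{215}{U}$)
$G{\left(H \right)} = \frac{1 + 7 H}{-29 + H}$ ($G{\left(H \right)} = \frac{H + \left(6 H + 1\right)}{-29 + H} = \frac{H + \left(1 + 6 H\right)}{-29 + H} = \frac{1 + 7 H}{-29 + H}$)
$G{\left(-216 \right)} + t{\left(-180 \right)} = \frac{1 + 7 \left(-216\right)}{-29 - 216} + \left(9 + 215 \left(-180\right) + \frac{215}{-180}\right) = \frac{1 - 1512}{-245} + \left(9 - 38700 + 215 \left(- \frac{1}{180}\right)\right) = \left(- \frac{1}{245}\right) \left(-1511\right) - \frac{1392919}{36} = \frac{1511}{245} - \frac{1392919}{36} = - \frac{341210759}{8820}$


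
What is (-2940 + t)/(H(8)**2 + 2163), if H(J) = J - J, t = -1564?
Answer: -4504/2163 ≈ -2.0823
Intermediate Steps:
H(J) = 0
(-2940 + t)/(H(8)**2 + 2163) = (-2940 - 1564)/(0**2 + 2163) = -4504/(0 + 2163) = -4504/2163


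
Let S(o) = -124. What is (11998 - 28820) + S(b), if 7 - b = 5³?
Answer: -16946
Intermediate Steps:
b = -118 (b = 7 - 1*5³ = 7 - 1*125 = 7 - 125 = -118)
(11998 - 28820) + S(b) = (11998 - 28820) - 124 = -16822 - 124 = -16946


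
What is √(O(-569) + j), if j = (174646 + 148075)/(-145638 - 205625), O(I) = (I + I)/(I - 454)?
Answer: √1708076409279/2969769 ≈ 0.44008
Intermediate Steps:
O(I) = 2*I/(-454 + I) (O(I) = (2*I)/(-454 + I) = 2*I/(-454 + I))
j = -322721/351263 (j = 322721/(-351263) = 322721*(-1/351263) = -322721/351263 ≈ -0.91875)
√(O(-569) + j) = √(2*(-569)/(-454 - 569) - 322721/351263) = √(2*(-569)/(-1023) - 322721/351263) = √(2*(-569)*(-1/1023) - 322721/351263) = √(1138/1023 - 322721/351263) = √(6326701/32667459) = √1708076409279/2969769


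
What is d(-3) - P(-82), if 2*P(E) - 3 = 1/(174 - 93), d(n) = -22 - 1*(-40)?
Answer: 1336/81 ≈ 16.494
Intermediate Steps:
d(n) = 18 (d(n) = -22 + 40 = 18)
P(E) = 122/81 (P(E) = 3/2 + 1/(2*(174 - 93)) = 3/2 + (½)/81 = 3/2 + (½)*(1/81) = 3/2 + 1/162 = 122/81)
d(-3) - P(-82) = 18 - 1*122/81 = 18 - 122/81 = 1336/81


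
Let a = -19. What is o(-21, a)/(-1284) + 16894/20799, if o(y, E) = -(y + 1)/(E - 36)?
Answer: 19891171/24480423 ≈ 0.81253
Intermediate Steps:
o(y, E) = -(1 + y)/(-36 + E)
o(-21, a)/(-1284) + 16894/20799 = ((-1 - 1*(-21))/(-36 - 19))/(-1284) + 16894/20799 = ((-1 + 21)/(-55))*(-1/1284) + 16894*(1/20799) = -1/55*20*(-1/1284) + 16894/20799 = -4/11*(-1/1284) + 16894/20799 = 1/3531 + 16894/20799 = 19891171/24480423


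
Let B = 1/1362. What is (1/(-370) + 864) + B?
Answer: 108850792/125985 ≈ 864.00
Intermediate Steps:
B = 1/1362 ≈ 0.00073421
(1/(-370) + 864) + B = (1/(-370) + 864) + 1/1362 = (-1/370 + 864) + 1/1362 = 319679/370 + 1/1362 = 108850792/125985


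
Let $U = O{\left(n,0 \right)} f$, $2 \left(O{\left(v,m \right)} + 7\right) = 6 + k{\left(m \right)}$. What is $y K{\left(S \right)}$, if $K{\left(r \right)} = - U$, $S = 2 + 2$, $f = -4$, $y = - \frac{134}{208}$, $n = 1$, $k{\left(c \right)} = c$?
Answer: $\frac{134}{13} \approx 10.308$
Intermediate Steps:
$O{\left(v,m \right)} = -4 + \frac{m}{2}$ ($O{\left(v,m \right)} = -7 + \frac{6 + m}{2} = -7 + \left(3 + \frac{m}{2}\right) = -4 + \frac{m}{2}$)
$y = - \frac{67}{104}$ ($y = \left(-134\right) \frac{1}{208} = - \frac{67}{104} \approx -0.64423$)
$S = 4$
$U = 16$ ($U = \left(-4 + \frac{1}{2} \cdot 0\right) \left(-4\right) = \left(-4 + 0\right) \left(-4\right) = \left(-4\right) \left(-4\right) = 16$)
$K{\left(r \right)} = -16$ ($K{\left(r \right)} = \left(-1\right) 16 = -16$)
$y K{\left(S \right)} = \left(- \frac{67}{104}\right) \left(-16\right) = \frac{134}{13}$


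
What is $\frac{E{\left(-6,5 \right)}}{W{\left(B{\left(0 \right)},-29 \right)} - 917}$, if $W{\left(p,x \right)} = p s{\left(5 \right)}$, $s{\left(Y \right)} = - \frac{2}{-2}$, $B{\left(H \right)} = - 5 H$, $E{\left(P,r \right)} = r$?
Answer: $- \frac{5}{917} \approx -0.0054526$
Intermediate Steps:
$s{\left(Y \right)} = 1$ ($s{\left(Y \right)} = \left(-2\right) \left(- \frac{1}{2}\right) = 1$)
$W{\left(p,x \right)} = p$ ($W{\left(p,x \right)} = p 1 = p$)
$\frac{E{\left(-6,5 \right)}}{W{\left(B{\left(0 \right)},-29 \right)} - 917} = \frac{1}{\left(-5\right) 0 - 917} \cdot 5 = \frac{1}{0 - 917} \cdot 5 = \frac{1}{-917} \cdot 5 = \left(- \frac{1}{917}\right) 5 = - \frac{5}{917}$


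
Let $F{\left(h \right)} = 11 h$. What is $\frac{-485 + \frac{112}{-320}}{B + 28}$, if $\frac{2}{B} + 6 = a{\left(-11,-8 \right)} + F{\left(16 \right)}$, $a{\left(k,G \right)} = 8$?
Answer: $- \frac{863923}{49860} \approx -17.327$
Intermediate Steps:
$B = \frac{1}{89}$ ($B = \frac{2}{-6 + \left(8 + 11 \cdot 16\right)} = \frac{2}{-6 + \left(8 + 176\right)} = \frac{2}{-6 + 184} = \frac{2}{178} = 2 \cdot \frac{1}{178} = \frac{1}{89} \approx 0.011236$)
$\frac{-485 + \frac{112}{-320}}{B + 28} = \frac{-485 + \frac{112}{-320}}{\frac{1}{89} + 28} = \frac{-485 + 112 \left(- \frac{1}{320}\right)}{\frac{2493}{89}} = \left(-485 - \frac{7}{20}\right) \frac{89}{2493} = \left(- \frac{9707}{20}\right) \frac{89}{2493} = - \frac{863923}{49860}$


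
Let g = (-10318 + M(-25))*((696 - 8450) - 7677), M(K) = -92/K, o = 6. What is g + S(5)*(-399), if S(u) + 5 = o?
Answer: 3978996823/25 ≈ 1.5916e+8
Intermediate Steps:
S(u) = 1 (S(u) = -5 + 6 = 1)
g = 3979006798/25 (g = (-10318 - 92/(-25))*((696 - 8450) - 7677) = (-10318 - 92*(-1/25))*(-7754 - 7677) = (-10318 + 92/25)*(-15431) = -257858/25*(-15431) = 3979006798/25 ≈ 1.5916e+8)
g + S(5)*(-399) = 3979006798/25 + 1*(-399) = 3979006798/25 - 399 = 3978996823/25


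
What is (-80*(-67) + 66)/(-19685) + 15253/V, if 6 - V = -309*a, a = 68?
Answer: 6006827/13346430 ≈ 0.45007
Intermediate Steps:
V = 21018 (V = 6 - (-309)*68 = 6 - 1*(-21012) = 6 + 21012 = 21018)
(-80*(-67) + 66)/(-19685) + 15253/V = (-80*(-67) + 66)/(-19685) + 15253/21018 = (5360 + 66)*(-1/19685) + 15253*(1/21018) = 5426*(-1/19685) + 15253/21018 = -5426/19685 + 15253/21018 = 6006827/13346430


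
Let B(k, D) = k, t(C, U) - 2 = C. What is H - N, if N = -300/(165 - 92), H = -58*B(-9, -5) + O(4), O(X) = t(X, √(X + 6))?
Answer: 38844/73 ≈ 532.11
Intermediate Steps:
t(C, U) = 2 + C
O(X) = 2 + X
H = 528 (H = -58*(-9) + (2 + 4) = 522 + 6 = 528)
N = -300/73 ≈ -4.1096
H - N = 528 - 1*(-300/73) = 528 + 300/73 = 38844/73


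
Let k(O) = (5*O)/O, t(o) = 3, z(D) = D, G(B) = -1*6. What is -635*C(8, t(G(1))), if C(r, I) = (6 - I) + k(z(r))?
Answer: -5080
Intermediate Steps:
G(B) = -6
k(O) = 5
C(r, I) = 11 - I (C(r, I) = (6 - I) + 5 = 11 - I)
-635*C(8, t(G(1))) = -635*(11 - 1*3) = -635*(11 - 3) = -635*8 = -5080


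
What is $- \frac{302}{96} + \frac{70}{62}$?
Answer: $- \frac{3001}{1488} \approx -2.0168$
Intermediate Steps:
$- \frac{302}{96} + \frac{70}{62} = \left(-302\right) \frac{1}{96} + 70 \cdot \frac{1}{62} = - \frac{151}{48} + \frac{35}{31} = - \frac{3001}{1488}$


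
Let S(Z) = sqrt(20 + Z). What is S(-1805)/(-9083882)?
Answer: -I*sqrt(1785)/9083882 ≈ -4.651e-6*I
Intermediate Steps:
S(-1805)/(-9083882) = sqrt(20 - 1805)/(-9083882) = sqrt(-1785)*(-1/9083882) = (I*sqrt(1785))*(-1/9083882) = -I*sqrt(1785)/9083882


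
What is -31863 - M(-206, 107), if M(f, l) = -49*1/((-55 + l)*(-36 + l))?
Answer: -117638147/3692 ≈ -31863.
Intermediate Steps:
M(f, l) = -49/((-55 + l)*(-36 + l))
-31863 - M(-206, 107) = -31863 - (-49)/(1980 + 107² - 91*107) = -31863 - (-49)/(1980 + 11449 - 9737) = -31863 - (-49)/3692 = -31863 - 1*(-49/3692) = -31863 + 49/3692 = -117638147/3692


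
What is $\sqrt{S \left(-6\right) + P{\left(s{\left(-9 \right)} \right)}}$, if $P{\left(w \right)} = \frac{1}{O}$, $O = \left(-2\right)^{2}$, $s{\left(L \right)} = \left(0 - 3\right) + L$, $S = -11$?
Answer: $\frac{\sqrt{265}}{2} \approx 8.1394$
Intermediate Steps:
$s{\left(L \right)} = -3 + L$
$O = 4$
$P{\left(w \right)} = \frac{1}{4}$
$\sqrt{S \left(-6\right) + P{\left(s{\left(-9 \right)} \right)}} = \sqrt{\left(-11\right) \left(-6\right) + \frac{1}{4}} = \sqrt{66 + \frac{1}{4}} = \sqrt{\frac{265}{4}} = \frac{\sqrt{265}}{2}$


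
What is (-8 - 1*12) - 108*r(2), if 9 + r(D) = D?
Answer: 736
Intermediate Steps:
r(D) = -9 + D
(-8 - 1*12) - 108*r(2) = (-8 - 1*12) - 108*(-9 + 2) = (-8 - 12) - 108*(-7) = -20 + 756 = 736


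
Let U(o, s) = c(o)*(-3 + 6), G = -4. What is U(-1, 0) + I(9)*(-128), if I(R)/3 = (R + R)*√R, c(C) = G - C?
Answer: -20745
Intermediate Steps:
c(C) = -4 - C
U(o, s) = -12 - 3*o (U(o, s) = (-4 - o)*(-3 + 6) = (-4 - o)*3 = -12 - 3*o)
I(R) = 6*R^(3/2) (I(R) = 3*((R + R)*√R) = 3*((2*R)*√R) = 3*(2*R^(3/2)) = 6*R^(3/2))
U(-1, 0) + I(9)*(-128) = (-12 - 3*(-1)) + (6*9^(3/2))*(-128) = (-12 + 3) + (6*27)*(-128) = -9 + 162*(-128) = -9 - 20736 = -20745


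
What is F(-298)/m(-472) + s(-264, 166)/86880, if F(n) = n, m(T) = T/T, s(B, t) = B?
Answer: -1078771/3620 ≈ -298.00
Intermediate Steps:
m(T) = 1
F(-298)/m(-472) + s(-264, 166)/86880 = -298/1 - 264/86880 = -298*1 - 264*1/86880 = -298 - 11/3620 = -1078771/3620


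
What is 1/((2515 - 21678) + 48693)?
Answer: 1/29530 ≈ 3.3864e-5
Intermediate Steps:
1/((2515 - 21678) + 48693) = 1/(-19163 + 48693) = 1/29530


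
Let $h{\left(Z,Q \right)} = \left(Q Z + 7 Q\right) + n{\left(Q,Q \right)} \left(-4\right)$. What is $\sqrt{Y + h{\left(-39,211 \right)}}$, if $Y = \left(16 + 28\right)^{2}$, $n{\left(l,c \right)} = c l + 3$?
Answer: $8 i \sqrt{2858} \approx 427.68 i$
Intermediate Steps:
$n{\left(l,c \right)} = 3 + c l$
$h{\left(Z,Q \right)} = -12 - 4 Q^{2} + 7 Q + Q Z$ ($h{\left(Z,Q \right)} = \left(Q Z + 7 Q\right) + \left(3 + Q Q\right) \left(-4\right) = \left(7 Q + Q Z\right) + \left(3 + Q^{2}\right) \left(-4\right) = \left(7 Q + Q Z\right) - \left(12 + 4 Q^{2}\right) = -12 - 4 Q^{2} + 7 Q + Q Z$)
$Y = 1936$ ($Y = 44^{2} = 1936$)
$\sqrt{Y + h{\left(-39,211 \right)}} = \sqrt{1936 + \left(-12 - 4 \cdot 211^{2} + 7 \cdot 211 + 211 \left(-39\right)\right)} = \sqrt{1936 - 184848} = \sqrt{-182912} = 8 i \sqrt{2858}$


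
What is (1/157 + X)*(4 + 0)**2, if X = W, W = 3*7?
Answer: 52768/157 ≈ 336.10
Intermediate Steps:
W = 21
X = 21
(1/157 + X)*(4 + 0)**2 = (1/157 + 21)*(4 + 0)**2 = (1/157 + 21)*4**2 = (3298/157)*16 = 52768/157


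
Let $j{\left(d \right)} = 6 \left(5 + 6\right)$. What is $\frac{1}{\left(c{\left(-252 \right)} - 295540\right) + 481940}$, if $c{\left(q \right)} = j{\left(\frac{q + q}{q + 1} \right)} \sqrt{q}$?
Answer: $\frac{11650}{2171628607} - \frac{99 i \sqrt{7}}{8686514428} \approx 5.3646 \cdot 10^{-6} - 3.0154 \cdot 10^{-8} i$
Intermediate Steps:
$j{\left(d \right)} = 66$ ($j{\left(d \right)} = 6 \cdot 11 = 66$)
$c{\left(q \right)} = 66 \sqrt{q}$
$\frac{1}{\left(c{\left(-252 \right)} - 295540\right) + 481940} = \frac{1}{\left(66 \sqrt{-252} - 295540\right) + 481940} = \frac{1}{\left(66 \cdot 6 i \sqrt{7} - 295540\right) + 481940} = \frac{1}{\left(396 i \sqrt{7} - 295540\right) + 481940} = \frac{1}{\left(-295540 + 396 i \sqrt{7}\right) + 481940} = \frac{1}{186400 + 396 i \sqrt{7}}$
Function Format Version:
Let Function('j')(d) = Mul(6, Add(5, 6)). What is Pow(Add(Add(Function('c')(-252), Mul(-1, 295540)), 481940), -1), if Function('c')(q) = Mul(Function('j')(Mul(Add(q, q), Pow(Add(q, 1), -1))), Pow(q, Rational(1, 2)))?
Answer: Add(Rational(11650, 2171628607), Mul(Rational(-99, 8686514428), I, Pow(7, Rational(1, 2)))) ≈ Add(5.3646e-6, Mul(-3.0154e-8, I))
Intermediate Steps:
Function('j')(d) = 66 (Function('j')(d) = Mul(6, 11) = 66)
Function('c')(q) = Mul(66, Pow(q, Rational(1, 2)))
Pow(Add(Add(Function('c')(-252), Mul(-1, 295540)), 481940), -1) = Pow(Add(Add(Mul(66, Pow(-252, Rational(1, 2))), Mul(-1, 295540)), 481940), -1) = Pow(Add(Add(Mul(66, Mul(6, I, Pow(7, Rational(1, 2)))), -295540), 481940), -1) = Pow(Add(Add(Mul(396, I, Pow(7, Rational(1, 2))), -295540), 481940), -1) = Pow(Add(Add(-295540, Mul(396, I, Pow(7, Rational(1, 2)))), 481940), -1) = Pow(Add(186400, Mul(396, I, Pow(7, Rational(1, 2)))), -1)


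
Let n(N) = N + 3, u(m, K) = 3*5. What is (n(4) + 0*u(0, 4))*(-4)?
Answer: -28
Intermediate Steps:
u(m, K) = 15
n(N) = 3 + N
(n(4) + 0*u(0, 4))*(-4) = ((3 + 4) + 0*15)*(-4) = (7 + 0)*(-4) = 7*(-4) = -28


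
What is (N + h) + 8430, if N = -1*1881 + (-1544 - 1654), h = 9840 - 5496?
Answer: 7695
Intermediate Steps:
h = 4344
N = -5079 (N = -1881 - 3198 = -5079)
(N + h) + 8430 = (-5079 + 4344) + 8430 = -735 + 8430 = 7695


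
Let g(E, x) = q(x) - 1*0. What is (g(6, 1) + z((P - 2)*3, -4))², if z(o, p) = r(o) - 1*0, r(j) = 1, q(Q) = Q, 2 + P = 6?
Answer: 4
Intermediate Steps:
P = 4 (P = -2 + 6 = 4)
g(E, x) = x (g(E, x) = x - 1*0 = x + 0 = x)
z(o, p) = 1 (z(o, p) = 1 - 1*0 = 1 + 0 = 1)
(g(6, 1) + z((P - 2)*3, -4))² = (1 + 1)² = 2² = 4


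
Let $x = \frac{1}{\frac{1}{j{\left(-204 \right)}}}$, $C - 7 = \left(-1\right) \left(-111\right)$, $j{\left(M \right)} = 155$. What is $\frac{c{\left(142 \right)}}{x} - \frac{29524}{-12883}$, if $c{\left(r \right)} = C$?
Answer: $\frac{6096414}{1996865} \approx 3.053$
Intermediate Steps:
$C = 118$ ($C = 7 - -111 = 7 + 111 = 118$)
$c{\left(r \right)} = 118$
$x = 155$ ($x = \frac{1}{\frac{1}{155}} = 155$)
$\frac{c{\left(142 \right)}}{x} - \frac{29524}{-12883} = \frac{118}{155} - \frac{29524}{-12883} = 118 \cdot \frac{1}{155} - - \frac{29524}{12883} = \frac{118}{155} + \frac{29524}{12883} = \frac{6096414}{1996865}$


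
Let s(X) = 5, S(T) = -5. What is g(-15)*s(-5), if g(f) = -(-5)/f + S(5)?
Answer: -80/3 ≈ -26.667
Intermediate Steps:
g(f) = -5 + 5/f (g(f) = -(-5)/f - 5 = 5/f - 5 = -5 + 5/f)
g(-15)*s(-5) = (-5 + 5/(-15))*5 = (-5 + 5*(-1/15))*5 = (-5 - 1/3)*5 = -16/3*5 = -80/3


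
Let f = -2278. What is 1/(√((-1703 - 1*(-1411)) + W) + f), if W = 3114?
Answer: -67/152543 - √2822/5186462 ≈ -0.00044946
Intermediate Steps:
1/(√((-1703 - 1*(-1411)) + W) + f) = 1/(√((-1703 - 1*(-1411)) + 3114) - 2278) = 1/(√((-1703 + 1411) + 3114) - 2278) = 1/(√(-292 + 3114) - 2278) = 1/(√2822 - 2278) = 1/(-2278 + √2822)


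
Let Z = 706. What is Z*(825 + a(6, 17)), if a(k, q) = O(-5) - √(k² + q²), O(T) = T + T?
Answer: 575390 - 3530*√13 ≈ 5.6266e+5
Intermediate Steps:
O(T) = 2*T
a(k, q) = -10 - √(k² + q²) (a(k, q) = 2*(-5) - √(k² + q²) = -10 - √(k² + q²))
Z*(825 + a(6, 17)) = 706*(825 + (-10 - √(6² + 17²))) = 706*(825 + (-10 - √(36 + 289))) = 706*(825 + (-10 - √325)) = 706*(825 + (-10 - 5*√13)) = 706*(815 - 5*√13) = 575390 - 3530*√13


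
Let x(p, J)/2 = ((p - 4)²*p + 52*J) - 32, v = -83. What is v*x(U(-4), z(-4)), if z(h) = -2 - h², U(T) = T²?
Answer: -221776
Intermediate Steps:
x(p, J) = -64 + 104*J + 2*p*(-4 + p)² (x(p, J) = 2*(((p - 4)²*p + 52*J) - 32) = 2*(((-4 + p)²*p + 52*J) - 32) = 2*((p*(-4 + p)² + 52*J) - 32) = 2*((52*J + p*(-4 + p)²) - 32) = 2*(-32 + 52*J + p*(-4 + p)²) = -64 + 104*J + 2*p*(-4 + p)²)
v*x(U(-4), z(-4)) = -83*(-64 + 104*(-2 - 1*(-4)²) + 2*(-4)²*(-4 + (-4)²)²) = -83*(-64 + 104*(-2 - 1*16) + 2*16*(-4 + 16)²) = -83*(-64 + 104*(-2 - 16) + 2*16*12²) = -83*(-64 + 104*(-18) + 2*16*144) = -83*(-64 - 1872 + 4608) = -83*2672 = -221776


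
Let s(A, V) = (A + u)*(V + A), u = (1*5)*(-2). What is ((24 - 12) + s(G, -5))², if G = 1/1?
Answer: 2304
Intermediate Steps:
u = -10 (u = 5*(-2) = -10)
G = 1 (G = 1*1 = 1)
s(A, V) = (-10 + A)*(A + V) (s(A, V) = (A - 10)*(V + A) = (-10 + A)*(A + V))
((24 - 12) + s(G, -5))² = ((24 - 12) + (1² - 10*1 - 10*(-5) + 1*(-5)))² = (12 + (1 - 10 + 50 - 5))² = (12 + 36)² = 48² = 2304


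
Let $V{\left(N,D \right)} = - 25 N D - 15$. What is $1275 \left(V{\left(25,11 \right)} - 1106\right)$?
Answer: $-10194900$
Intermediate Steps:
$V{\left(N,D \right)} = -15 - 25 D N$ ($V{\left(N,D \right)} = - 25 D N - 15 = -15 - 25 D N$)
$1275 \left(V{\left(25,11 \right)} - 1106\right) = 1275 \left(\left(-15 - 275 \cdot 25\right) - 1106\right) = 1275 \left(\left(-15 - 6875\right) - 1106\right) = 1275 \left(-6890 - 1106\right) = 1275 \left(-7996\right) = -10194900$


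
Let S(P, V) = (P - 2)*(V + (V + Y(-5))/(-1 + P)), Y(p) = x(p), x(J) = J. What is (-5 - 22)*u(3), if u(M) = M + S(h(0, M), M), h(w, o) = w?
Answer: 189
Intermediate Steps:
Y(p) = p
S(P, V) = (-2 + P)*(V + (-5 + V)/(-1 + P)) (S(P, V) = (P - 2)*(V + (V - 5)/(-1 + P)) = (-2 + P)*(V + (-5 + V)/(-1 + P)))
u(M) = -10 + M (u(M) = M + (10 - 5*0 + M*0**2 - 2*0*M)/(-1 + 0) = M + (10 + 0 + M*0 + 0)/(-1) = M - (10 + 0 + 0 + 0) = M - 1*10 = M - 10 = -10 + M)
(-5 - 22)*u(3) = (-5 - 22)*(-10 + 3) = -27*(-7) = 189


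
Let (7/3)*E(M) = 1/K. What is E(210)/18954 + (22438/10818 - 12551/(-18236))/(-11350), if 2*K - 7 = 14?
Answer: -13934655446071/57765279324097800 ≈ -0.00024123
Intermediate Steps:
K = 21/2 (K = 7/2 + (½)*14 = 7/2 + 7 = 21/2 ≈ 10.500)
E(M) = 2/49 (E(M) = 3/(7*(21/2)) = (3/7)*(2/21) = 2/49)
E(210)/18954 + (22438/10818 - 12551/(-18236))/(-11350) = (2/49)/18954 + (22438/10818 - 12551/(-18236))/(-11350) = (2/49)*(1/18954) + (22438*(1/10818) - 12551*(-1/18236))*(-1/11350) = 1/464373 + (11219/5409 + 12551/18236)*(-1/11350) = 1/464373 + (272478043/98638524)*(-1/11350) = 1/464373 - 272478043/1119547247400 = -13934655446071/57765279324097800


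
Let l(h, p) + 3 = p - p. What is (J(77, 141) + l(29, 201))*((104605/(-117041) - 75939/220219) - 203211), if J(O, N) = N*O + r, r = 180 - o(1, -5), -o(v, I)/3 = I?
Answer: -57714488770003694697/25774651979 ≈ -2.2392e+9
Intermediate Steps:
l(h, p) = -3 (l(h, p) = -3 + (p - p) = -3 + 0 = -3)
o(v, I) = -3*I
r = 165 (r = 180 - (-3)*(-5) = 180 - 1*15 = 180 - 15 = 165)
J(O, N) = 165 + N*O (J(O, N) = N*O + 165 = 165 + N*O)
(J(77, 141) + l(29, 201))*((104605/(-117041) - 75939/220219) - 203211) = ((165 + 141*77) - 3)*((104605/(-117041) - 75939/220219) - 203211) = ((165 + 10857) - 3)*((104605*(-1/117041) - 75939*1/220219) - 203211) = (11022 - 3)*((-104605/117041 - 75939/220219) - 203211) = 11019*(-31923984994/25774651979 - 203211) = 11019*(-5237724727289563/25774651979) = -57714488770003694697/25774651979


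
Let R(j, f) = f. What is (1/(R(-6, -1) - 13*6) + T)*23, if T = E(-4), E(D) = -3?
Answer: -5474/79 ≈ -69.291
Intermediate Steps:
T = -3
(1/(R(-6, -1) - 13*6) + T)*23 = (1/(-1 - 13*6) - 3)*23 = (1/(-1 - 78) - 3)*23 = (1/(-79) - 3)*23 = (-1/79 - 3)*23 = -238/79*23 = -5474/79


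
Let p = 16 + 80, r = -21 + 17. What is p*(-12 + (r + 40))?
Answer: 2304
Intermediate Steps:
r = -4
p = 96
p*(-12 + (r + 40)) = 96*(-12 + (-4 + 40)) = 96*(-12 + 36) = 96*24 = 2304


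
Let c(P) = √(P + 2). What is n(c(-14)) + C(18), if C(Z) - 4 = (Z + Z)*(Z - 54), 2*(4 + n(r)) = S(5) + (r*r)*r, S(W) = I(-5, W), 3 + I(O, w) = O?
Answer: -1300 - 12*I*√3 ≈ -1300.0 - 20.785*I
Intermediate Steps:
I(O, w) = -3 + O
S(W) = -8 (S(W) = -3 - 5 = -8)
c(P) = √(2 + P)
n(r) = -8 + r³/2 (n(r) = -4 + (-8 + (r*r)*r)/2 = -4 + (-8 + r²*r)/2 = -4 + (-8 + r³)/2 = -4 + (-4 + r³/2) = -8 + r³/2)
C(Z) = 4 + 2*Z*(-54 + Z) (C(Z) = 4 + (Z + Z)*(Z - 54) = 4 + (2*Z)*(-54 + Z) = 4 + 2*Z*(-54 + Z))
n(c(-14)) + C(18) = (-8 + (√(2 - 14))³/2) + (4 - 108*18 + 2*18²) = (-8 + (√(-12))³/2) + (4 - 1944 + 2*324) = (-8 + (2*I*√3)³/2) + (4 - 1944 + 648) = (-8 + (-24*I*√3)/2) - 1292 = (-8 - 12*I*√3) - 1292 = -1300 - 12*I*√3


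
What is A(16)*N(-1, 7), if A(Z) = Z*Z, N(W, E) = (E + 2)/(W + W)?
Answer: -1152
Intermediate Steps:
N(W, E) = (2 + E)/(2*W) (N(W, E) = (2 + E)/((2*W)) = (2 + E)*(1/(2*W)) = (2 + E)/(2*W))
A(Z) = Z**2
A(16)*N(-1, 7) = 16**2*((1/2)*(2 + 7)/(-1)) = 256*((1/2)*(-1)*9) = 256*(-9/2) = -1152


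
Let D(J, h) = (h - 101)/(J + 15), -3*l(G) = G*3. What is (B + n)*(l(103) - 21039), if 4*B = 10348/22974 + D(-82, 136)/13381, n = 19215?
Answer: -8367370359158492803/20596811298 ≈ -4.0625e+8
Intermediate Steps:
l(G) = -G (l(G) = -G*3/3 = -G)
D(J, h) = (-101 + h)/(15 + J)
B = 4638228653/41193622596 (B = (10348/22974 + ((-101 + 136)/(15 - 82))/13381)/4 = (10348*(1/22974) + (35/(-67))*(1/13381))/4 = (5174/11487 - 1/67*35*(1/13381))/4 = (5174/11487 - 35/67*1/13381)/4 = (5174/11487 - 35/896527)/4 = (¼)*(4638228653/10298405649) = 4638228653/41193622596 ≈ 0.11260)
(B + n)*(l(103) - 21039) = (4638228653/41193622596 + 19215)*(-1*103 - 21039) = 791540096410793*(-103 - 21039)/41193622596 = (791540096410793/41193622596)*(-21142) = -8367370359158492803/20596811298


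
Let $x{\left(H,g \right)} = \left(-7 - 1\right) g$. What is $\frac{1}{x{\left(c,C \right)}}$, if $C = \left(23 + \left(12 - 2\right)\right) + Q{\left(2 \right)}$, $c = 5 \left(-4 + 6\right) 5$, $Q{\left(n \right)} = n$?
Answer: $- \frac{1}{280} \approx -0.0035714$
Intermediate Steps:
$c = 50$ ($c = 5 \cdot 2 \cdot 5 = 5 \cdot 10 = 50$)
$C = 35$ ($C = \left(23 + \left(12 - 2\right)\right) + 2 = \left(23 + 10\right) + 2 = 33 + 2 = 35$)
$x{\left(H,g \right)} = - 8 g$
$\frac{1}{x{\left(c,C \right)}} = \frac{1}{\left(-8\right) 35} = \frac{1}{-280} = - \frac{1}{280}$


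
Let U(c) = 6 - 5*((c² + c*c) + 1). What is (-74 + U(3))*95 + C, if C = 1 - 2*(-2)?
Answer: -15480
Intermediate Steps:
U(c) = 1 - 10*c² (U(c) = 6 - 5*((c² + c²) + 1) = 6 - 5*(2*c² + 1) = 6 - 5*(1 + 2*c²) = 6 + (-5 - 10*c²) = 1 - 10*c²)
C = 5 (C = 1 + 4 = 5)
(-74 + U(3))*95 + C = (-74 + (1 - 10*3²))*95 + 5 = (-74 + (1 - 10*9))*95 + 5 = (-74 + (1 - 90))*95 + 5 = (-74 - 89)*95 + 5 = -163*95 + 5 = -15485 + 5 = -15480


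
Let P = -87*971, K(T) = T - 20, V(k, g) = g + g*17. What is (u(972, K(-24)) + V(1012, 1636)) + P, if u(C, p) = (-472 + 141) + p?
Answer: -55404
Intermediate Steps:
V(k, g) = 18*g (V(k, g) = g + 17*g = 18*g)
K(T) = -20 + T
P = -84477
u(C, p) = -331 + p
(u(972, K(-24)) + V(1012, 1636)) + P = ((-331 + (-20 - 24)) + 18*1636) - 84477 = ((-331 - 44) + 29448) - 84477 = (-375 + 29448) - 84477 = 29073 - 84477 = -55404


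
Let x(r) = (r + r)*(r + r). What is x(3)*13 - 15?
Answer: 453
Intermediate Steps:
x(r) = 4*r² (x(r) = (2*r)*(2*r) = 4*r²)
x(3)*13 - 15 = (4*3²)*13 - 15 = (4*9)*13 - 15 = 36*13 - 15 = 468 - 15 = 453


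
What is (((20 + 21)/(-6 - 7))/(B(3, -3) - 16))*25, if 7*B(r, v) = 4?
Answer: 7175/1404 ≈ 5.1104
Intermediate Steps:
B(r, v) = 4/7 (B(r, v) = (⅐)*4 = 4/7)
(((20 + 21)/(-6 - 7))/(B(3, -3) - 16))*25 = (((20 + 21)/(-6 - 7))/(4/7 - 16))*25 = ((41/(-13))/(-108/7))*25 = -287*(-1)/(108*13)*25 = -7/108*(-41/13)*25 = (287/1404)*25 = 7175/1404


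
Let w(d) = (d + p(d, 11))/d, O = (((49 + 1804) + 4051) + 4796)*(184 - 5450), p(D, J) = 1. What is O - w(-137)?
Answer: -7719429536/137 ≈ -5.6346e+7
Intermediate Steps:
O = -56346200 (O = ((1853 + 4051) + 4796)*(-5266) = (5904 + 4796)*(-5266) = 10700*(-5266) = -56346200)
w(d) = (1 + d)/d (w(d) = (d + 1)/d = (1 + d)/d)
O - w(-137) = -56346200 - (1 - 137)/(-137) = -56346200 - (-1)*(-136)/137 = -56346200 - 1*136/137 = -56346200 - 136/137 = -7719429536/137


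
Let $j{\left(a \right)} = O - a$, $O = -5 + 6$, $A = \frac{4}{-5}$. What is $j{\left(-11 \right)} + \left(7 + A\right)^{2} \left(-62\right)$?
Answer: $- \frac{59282}{25} \approx -2371.3$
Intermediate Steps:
$A = - \frac{4}{5}$ ($A = 4 \left(- \frac{1}{5}\right) = - \frac{4}{5} \approx -0.8$)
$O = 1$
$j{\left(a \right)} = 1 - a$
$j{\left(-11 \right)} + \left(7 + A\right)^{2} \left(-62\right) = \left(1 - -11\right) + \left(7 - \frac{4}{5}\right)^{2} \left(-62\right) = \left(1 + 11\right) + \left(\frac{31}{5}\right)^{2} \left(-62\right) = 12 + \frac{961}{25} \left(-62\right) = 12 - \frac{59582}{25} = - \frac{59282}{25}$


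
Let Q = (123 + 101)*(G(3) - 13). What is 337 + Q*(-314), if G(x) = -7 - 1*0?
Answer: 1407057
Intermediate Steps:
G(x) = -7 (G(x) = -7 + 0 = -7)
Q = -4480 (Q = (123 + 101)*(-7 - 13) = 224*(-20) = -4480)
337 + Q*(-314) = 337 - 4480*(-314) = 337 + 1406720 = 1407057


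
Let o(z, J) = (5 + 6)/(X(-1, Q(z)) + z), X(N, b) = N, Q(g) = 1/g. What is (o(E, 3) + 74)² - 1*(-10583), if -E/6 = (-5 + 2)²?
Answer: 400736/25 ≈ 16029.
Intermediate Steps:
E = -54 (E = -6*(-5 + 2)² = -6*(-3)² = -6*9 = -54)
o(z, J) = 11/(-1 + z) (o(z, J) = (5 + 6)/(-1 + z) = 11/(-1 + z))
(o(E, 3) + 74)² - 1*(-10583) = (11/(-1 - 54) + 74)² - 1*(-10583) = (11/(-55) + 74)² + 10583 = (11*(-1/55) + 74)² + 10583 = (-⅕ + 74)² + 10583 = (369/5)² + 10583 = 136161/25 + 10583 = 400736/25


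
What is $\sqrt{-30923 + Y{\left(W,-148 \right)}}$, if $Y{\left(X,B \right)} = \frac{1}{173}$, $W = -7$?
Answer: $\frac{i \sqrt{925494294}}{173} \approx 175.85 i$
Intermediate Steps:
$Y{\left(X,B \right)} = \frac{1}{173}$
$\sqrt{-30923 + Y{\left(W,-148 \right)}} = \sqrt{-30923 + \frac{1}{173}} = \sqrt{- \frac{5349678}{173}} = \frac{i \sqrt{925494294}}{173}$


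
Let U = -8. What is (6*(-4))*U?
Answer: 192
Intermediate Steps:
(6*(-4))*U = (6*(-4))*(-8) = -24*(-8) = 192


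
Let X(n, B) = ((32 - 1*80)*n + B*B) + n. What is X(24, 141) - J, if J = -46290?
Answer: 65043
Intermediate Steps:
X(n, B) = B² - 47*n (X(n, B) = ((32 - 80)*n + B²) + n = (-48*n + B²) + n = (B² - 48*n) + n = B² - 47*n)
X(24, 141) - J = (141² - 47*24) - 1*(-46290) = (19881 - 1128) + 46290 = 18753 + 46290 = 65043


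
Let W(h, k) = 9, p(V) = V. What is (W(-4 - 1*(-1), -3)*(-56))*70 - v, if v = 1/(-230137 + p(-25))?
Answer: -8120115359/230162 ≈ -35280.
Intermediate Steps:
v = -1/230162 (v = 1/(-230137 - 25) = 1/(-230162) = -1/230162 ≈ -4.3448e-6)
(W(-4 - 1*(-1), -3)*(-56))*70 - v = (9*(-56))*70 - 1*(-1/230162) = -504*70 + 1/230162 = -35280 + 1/230162 = -8120115359/230162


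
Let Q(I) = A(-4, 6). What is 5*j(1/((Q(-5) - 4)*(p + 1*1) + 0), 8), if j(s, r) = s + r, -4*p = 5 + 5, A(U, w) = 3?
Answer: 130/3 ≈ 43.333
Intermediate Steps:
Q(I) = 3
p = -5/2 (p = -(5 + 5)/4 = -1/4*10 = -5/2 ≈ -2.5000)
j(s, r) = r + s
5*j(1/((Q(-5) - 4)*(p + 1*1) + 0), 8) = 5*(8 + 1/((3 - 4)*(-5/2 + 1*1) + 0)) = 5*(8 + 1/(-(-5/2 + 1) + 0)) = 5*(8 + 1/(-1*(-3/2) + 0)) = 5*(8 + 1/(3/2 + 0)) = 5*(8 + 1/(3/2)) = 5*(8 + 2/3) = 5*(26/3) = 130/3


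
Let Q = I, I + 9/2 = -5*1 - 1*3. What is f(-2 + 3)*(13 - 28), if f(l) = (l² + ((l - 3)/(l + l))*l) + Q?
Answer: 375/2 ≈ 187.50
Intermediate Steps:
I = -25/2 (I = -9/2 + (-5*1 - 1*3) = -9/2 + (-5 - 3) = -9/2 - 8 = -25/2 ≈ -12.500)
Q = -25/2 ≈ -12.500
f(l) = -14 + l² + l/2 (f(l) = (l² + ((l - 3)/(l + l))*l) - 25/2 = (l² + ((-3 + l)/((2*l)))*l) - 25/2 = (l² + ((-3 + l)*(1/(2*l)))*l) - 25/2 = (l² + ((-3 + l)/(2*l))*l) - 25/2 = (l² + (-3/2 + l/2)) - 25/2 = (-3/2 + l² + l/2) - 25/2 = -14 + l² + l/2)
f(-2 + 3)*(13 - 28) = (-14 + (-2 + 3)² + (-2 + 3)/2)*(13 - 28) = (-14 + 1² + (½)*1)*(-15) = (-14 + 1 + ½)*(-15) = -25/2*(-15) = 375/2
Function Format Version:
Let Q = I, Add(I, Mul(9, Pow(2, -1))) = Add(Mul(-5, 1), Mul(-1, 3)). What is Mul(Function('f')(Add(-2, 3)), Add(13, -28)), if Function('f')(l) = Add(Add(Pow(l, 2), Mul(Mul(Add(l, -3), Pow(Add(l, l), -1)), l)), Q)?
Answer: Rational(375, 2) ≈ 187.50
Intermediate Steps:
I = Rational(-25, 2) (I = Add(Rational(-9, 2), Add(Mul(-5, 1), Mul(-1, 3))) = Add(Rational(-9, 2), Add(-5, -3)) = Add(Rational(-9, 2), -8) = Rational(-25, 2) ≈ -12.500)
Q = Rational(-25, 2) ≈ -12.500
Function('f')(l) = Add(-14, Pow(l, 2), Mul(Rational(1, 2), l)) (Function('f')(l) = Add(Add(Pow(l, 2), Mul(Mul(Add(l, -3), Pow(Add(l, l), -1)), l)), Rational(-25, 2)) = Add(Add(Pow(l, 2), Mul(Mul(Add(-3, l), Pow(Mul(2, l), -1)), l)), Rational(-25, 2)) = Add(Add(Pow(l, 2), Mul(Mul(Add(-3, l), Mul(Rational(1, 2), Pow(l, -1))), l)), Rational(-25, 2)) = Add(Add(Pow(l, 2), Mul(Mul(Rational(1, 2), Pow(l, -1), Add(-3, l)), l)), Rational(-25, 2)) = Add(Add(Pow(l, 2), Add(Rational(-3, 2), Mul(Rational(1, 2), l))), Rational(-25, 2)) = Add(Add(Rational(-3, 2), Pow(l, 2), Mul(Rational(1, 2), l)), Rational(-25, 2)) = Add(-14, Pow(l, 2), Mul(Rational(1, 2), l)))
Mul(Function('f')(Add(-2, 3)), Add(13, -28)) = Mul(Add(-14, Pow(Add(-2, 3), 2), Mul(Rational(1, 2), Add(-2, 3))), Add(13, -28)) = Mul(Add(-14, Pow(1, 2), Mul(Rational(1, 2), 1)), -15) = Mul(Add(-14, 1, Rational(1, 2)), -15) = Mul(Rational(-25, 2), -15) = Rational(375, 2)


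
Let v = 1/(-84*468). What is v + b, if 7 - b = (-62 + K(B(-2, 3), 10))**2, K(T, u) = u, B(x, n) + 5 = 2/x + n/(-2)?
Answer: -106024465/39312 ≈ -2697.0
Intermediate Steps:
B(x, n) = -5 + 2/x - n/2 (B(x, n) = -5 + (2/x + n/(-2)) = -5 + (2/x + n*(-1/2)) = -5 + (2/x - n/2) = -5 + 2/x - n/2)
b = -2697 (b = 7 - (-62 + 10)**2 = 7 - 1*(-52)**2 = 7 - 1*2704 = 7 - 2704 = -2697)
v = -1/39312 (v = 1/(-39312) = -1/39312 ≈ -2.5438e-5)
v + b = -1/39312 - 2697 = -106024465/39312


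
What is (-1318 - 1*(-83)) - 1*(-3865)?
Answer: 2630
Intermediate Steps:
(-1318 - 1*(-83)) - 1*(-3865) = (-1318 + 83) + 3865 = -1235 + 3865 = 2630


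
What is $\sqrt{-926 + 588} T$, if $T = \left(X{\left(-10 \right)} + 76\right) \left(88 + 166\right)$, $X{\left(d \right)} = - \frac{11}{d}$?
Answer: $\frac{1272921 i \sqrt{2}}{5} \approx 3.6004 \cdot 10^{5} i$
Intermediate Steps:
$T = \frac{97917}{5}$ ($T = \left(- \frac{11}{-10} + 76\right) \left(88 + 166\right) = \left(\left(-11\right) \left(- \frac{1}{10}\right) + 76\right) 254 = \left(\frac{11}{10} + 76\right) 254 = \frac{771}{10} \cdot 254 = \frac{97917}{5} \approx 19583.0$)
$\sqrt{-926 + 588} T = \sqrt{-926 + 588} \cdot \frac{97917}{5} = \sqrt{-338} \cdot \frac{97917}{5} = 13 i \sqrt{2} \cdot \frac{97917}{5} = \frac{1272921 i \sqrt{2}}{5}$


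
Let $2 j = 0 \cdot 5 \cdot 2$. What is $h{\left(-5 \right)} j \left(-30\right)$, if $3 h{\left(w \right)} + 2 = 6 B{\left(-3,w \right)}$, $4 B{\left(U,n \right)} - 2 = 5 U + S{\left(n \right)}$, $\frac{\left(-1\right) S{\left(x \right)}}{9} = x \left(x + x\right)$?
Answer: $0$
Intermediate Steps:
$S{\left(x \right)} = - 18 x^{2}$ ($S{\left(x \right)} = - 9 x \left(x + x\right) = - 9 x 2 x = - 9 \cdot 2 x^{2} = - 18 x^{2}$)
$j = 0$ ($j = \frac{0 \cdot 5 \cdot 2}{2} = \frac{0 \cdot 2}{2} = \frac{1}{2} \cdot 0 = 0$)
$B{\left(U,n \right)} = \frac{1}{2} - \frac{9 n^{2}}{2} + \frac{5 U}{4}$ ($B{\left(U,n \right)} = \frac{1}{2} + \frac{5 U - 18 n^{2}}{4} = \frac{1}{2} + \frac{- 18 n^{2} + 5 U}{4} = \frac{1}{2} + \left(- \frac{9 n^{2}}{2} + \frac{5 U}{4}\right) = \frac{1}{2} - \frac{9 n^{2}}{2} + \frac{5 U}{4}$)
$h{\left(w \right)} = - \frac{43}{6} - 9 w^{2}$ ($h{\left(w \right)} = - \frac{2}{3} + \frac{6 \left(\frac{1}{2} - \frac{9 w^{2}}{2} + \frac{5}{4} \left(-3\right)\right)}{3} = - \frac{2}{3} + \frac{6 \left(\frac{1}{2} - \frac{9 w^{2}}{2} - \frac{15}{4}\right)}{3} = - \frac{2}{3} + \frac{6 \left(- \frac{13}{4} - \frac{9 w^{2}}{2}\right)}{3} = - \frac{2}{3} + \frac{- \frac{39}{2} - 27 w^{2}}{3} = - \frac{2}{3} - \left(\frac{13}{2} + 9 w^{2}\right) = - \frac{43}{6} - 9 w^{2}$)
$h{\left(-5 \right)} j \left(-30\right) = \left(- \frac{43}{6} - 9 \left(-5\right)^{2}\right) 0 \left(-30\right) = \left(- \frac{43}{6} - 225\right) 0 \left(-30\right) = \left(- \frac{1393}{6}\right) 0 \left(-30\right) = 0 \left(-30\right) = 0$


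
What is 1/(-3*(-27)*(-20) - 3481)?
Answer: -1/5101 ≈ -0.00019604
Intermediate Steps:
1/(-3*(-27)*(-20) - 3481) = 1/(81*(-20) - 3481) = 1/(-1620 - 3481) = 1/(-5101) = -1/5101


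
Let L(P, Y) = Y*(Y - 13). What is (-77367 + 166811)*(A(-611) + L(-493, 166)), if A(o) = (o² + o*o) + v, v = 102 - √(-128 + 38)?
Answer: 69063469048 - 268332*I*√10 ≈ 6.9063e+10 - 8.4854e+5*I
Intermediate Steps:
v = 102 - 3*I*√10 (v = 102 - √(-90) = 102 - 3*I*√10 ≈ 102.0 - 9.4868*I)
L(P, Y) = Y*(-13 + Y)
A(o) = 102 + 2*o² - 3*I*√10 (A(o) = (o² + o*o) + (102 - 3*I*√10) = (o² + o²) + (102 - 3*I*√10) = 2*o² + (102 - 3*I*√10) = 102 + 2*o² - 3*I*√10)
(-77367 + 166811)*(A(-611) + L(-493, 166)) = (-77367 + 166811)*((102 + 2*(-611)² - 3*I*√10) + 166*(-13 + 166)) = 89444*((102 + 2*373321 - 3*I*√10) + 166*153) = 89444*((102 + 746642 - 3*I*√10) + 25398) = 89444*((746744 - 3*I*√10) + 25398) = 89444*(772142 - 3*I*√10) = 69063469048 - 268332*I*√10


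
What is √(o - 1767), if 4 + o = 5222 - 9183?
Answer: 2*I*√1433 ≈ 75.71*I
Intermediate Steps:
o = -3965 (o = -4 + (5222 - 9183) = -4 - 3961 = -3965)
√(o - 1767) = √(-3965 - 1767) = √(-5732) = 2*I*√1433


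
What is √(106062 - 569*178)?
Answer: 2*√1195 ≈ 69.138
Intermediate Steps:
√(106062 - 569*178) = √(106062 - 101282) = √4780 = 2*√1195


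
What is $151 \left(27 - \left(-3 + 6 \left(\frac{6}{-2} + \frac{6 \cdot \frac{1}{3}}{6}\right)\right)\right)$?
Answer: $6946$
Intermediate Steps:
$151 \left(27 - \left(-3 + 6 \left(\frac{6}{-2} + \frac{6 \cdot \frac{1}{3}}{6}\right)\right)\right) = 151 \left(27 - \left(-3 + 6 \left(6 \left(- \frac{1}{2}\right) + 6 \cdot \frac{1}{3} \cdot \frac{1}{6}\right)\right)\right) = 151 \left(27 - \left(-3 + 6 \left(-3 + 2 \cdot \frac{1}{6}\right)\right)\right) = 151 \left(27 - \left(-3 + 6 \left(-3 + \frac{1}{3}\right)\right)\right) = 151 \left(27 + \left(\left(-6\right) \left(- \frac{8}{3}\right) + 3\right)\right) = 151 \left(27 + \left(16 + 3\right)\right) = 151 \left(27 + 19\right) = 151 \cdot 46 = 6946$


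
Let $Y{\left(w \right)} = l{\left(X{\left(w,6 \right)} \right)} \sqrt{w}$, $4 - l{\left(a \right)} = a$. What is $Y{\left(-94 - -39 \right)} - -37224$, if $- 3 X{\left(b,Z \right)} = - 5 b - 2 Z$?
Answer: $37224 + \frac{275 i \sqrt{55}}{3} \approx 37224.0 + 679.82 i$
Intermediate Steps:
$X{\left(b,Z \right)} = \frac{2 Z}{3} + \frac{5 b}{3}$ ($X{\left(b,Z \right)} = - \frac{- 5 b - 2 Z}{3} = \frac{2 Z}{3} + \frac{5 b}{3}$)
$l{\left(a \right)} = 4 - a$
$Y{\left(w \right)} = - \frac{5 w^{\frac{3}{2}}}{3}$ ($Y{\left(w \right)} = \left(4 - \left(\frac{2}{3} \cdot 6 + \frac{5 w}{3}\right)\right) \sqrt{w} = \left(4 - \left(4 + \frac{5 w}{3}\right)\right) \sqrt{w} = - \frac{5 w}{3} \sqrt{w} = - \frac{5 w^{\frac{3}{2}}}{3}$)
$Y{\left(-94 - -39 \right)} - -37224 = - \frac{5 \left(-94 - -39\right)^{\frac{3}{2}}}{3} - -37224 = - \frac{5 \left(-94 + 39\right)^{\frac{3}{2}}}{3} + 37224 = - \frac{5 \left(-55\right)^{\frac{3}{2}}}{3} + 37224 = - \frac{5 \left(- 55 i \sqrt{55}\right)}{3} + 37224 = \frac{275 i \sqrt{55}}{3} + 37224 = 37224 + \frac{275 i \sqrt{55}}{3}$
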